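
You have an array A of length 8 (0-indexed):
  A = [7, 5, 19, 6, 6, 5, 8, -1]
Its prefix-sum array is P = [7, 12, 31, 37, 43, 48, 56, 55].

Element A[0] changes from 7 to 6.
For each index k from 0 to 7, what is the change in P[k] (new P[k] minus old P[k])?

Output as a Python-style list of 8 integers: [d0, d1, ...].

Element change: A[0] 7 -> 6, delta = -1
For k < 0: P[k] unchanged, delta_P[k] = 0
For k >= 0: P[k] shifts by exactly -1
Delta array: [-1, -1, -1, -1, -1, -1, -1, -1]

Answer: [-1, -1, -1, -1, -1, -1, -1, -1]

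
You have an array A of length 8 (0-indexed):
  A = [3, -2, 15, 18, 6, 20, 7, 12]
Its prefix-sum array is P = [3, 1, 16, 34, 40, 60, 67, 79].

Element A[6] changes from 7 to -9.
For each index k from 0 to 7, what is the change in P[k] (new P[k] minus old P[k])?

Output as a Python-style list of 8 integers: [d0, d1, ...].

Element change: A[6] 7 -> -9, delta = -16
For k < 6: P[k] unchanged, delta_P[k] = 0
For k >= 6: P[k] shifts by exactly -16
Delta array: [0, 0, 0, 0, 0, 0, -16, -16]

Answer: [0, 0, 0, 0, 0, 0, -16, -16]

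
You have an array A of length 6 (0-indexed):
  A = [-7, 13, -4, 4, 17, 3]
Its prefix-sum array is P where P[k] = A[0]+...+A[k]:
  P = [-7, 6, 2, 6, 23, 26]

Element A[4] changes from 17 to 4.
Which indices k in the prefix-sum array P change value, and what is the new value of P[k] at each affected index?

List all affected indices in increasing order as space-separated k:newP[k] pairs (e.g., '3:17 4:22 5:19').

P[k] = A[0] + ... + A[k]
P[k] includes A[4] iff k >= 4
Affected indices: 4, 5, ..., 5; delta = -13
  P[4]: 23 + -13 = 10
  P[5]: 26 + -13 = 13

Answer: 4:10 5:13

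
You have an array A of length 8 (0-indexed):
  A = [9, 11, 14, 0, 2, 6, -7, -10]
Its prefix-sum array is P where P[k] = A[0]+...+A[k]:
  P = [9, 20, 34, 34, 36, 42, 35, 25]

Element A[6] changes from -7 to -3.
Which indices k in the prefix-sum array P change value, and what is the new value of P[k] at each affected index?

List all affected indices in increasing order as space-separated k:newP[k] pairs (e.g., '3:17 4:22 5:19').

P[k] = A[0] + ... + A[k]
P[k] includes A[6] iff k >= 6
Affected indices: 6, 7, ..., 7; delta = 4
  P[6]: 35 + 4 = 39
  P[7]: 25 + 4 = 29

Answer: 6:39 7:29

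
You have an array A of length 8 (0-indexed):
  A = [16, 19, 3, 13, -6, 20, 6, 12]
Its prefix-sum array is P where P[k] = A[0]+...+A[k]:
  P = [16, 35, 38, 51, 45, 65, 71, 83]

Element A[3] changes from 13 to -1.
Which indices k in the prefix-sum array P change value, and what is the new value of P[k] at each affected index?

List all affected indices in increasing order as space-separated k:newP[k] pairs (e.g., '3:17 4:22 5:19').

Answer: 3:37 4:31 5:51 6:57 7:69

Derivation:
P[k] = A[0] + ... + A[k]
P[k] includes A[3] iff k >= 3
Affected indices: 3, 4, ..., 7; delta = -14
  P[3]: 51 + -14 = 37
  P[4]: 45 + -14 = 31
  P[5]: 65 + -14 = 51
  P[6]: 71 + -14 = 57
  P[7]: 83 + -14 = 69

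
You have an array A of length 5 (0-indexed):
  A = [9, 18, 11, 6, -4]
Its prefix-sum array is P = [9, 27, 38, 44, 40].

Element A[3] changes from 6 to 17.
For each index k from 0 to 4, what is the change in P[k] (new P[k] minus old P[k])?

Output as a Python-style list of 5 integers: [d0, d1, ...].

Answer: [0, 0, 0, 11, 11]

Derivation:
Element change: A[3] 6 -> 17, delta = 11
For k < 3: P[k] unchanged, delta_P[k] = 0
For k >= 3: P[k] shifts by exactly 11
Delta array: [0, 0, 0, 11, 11]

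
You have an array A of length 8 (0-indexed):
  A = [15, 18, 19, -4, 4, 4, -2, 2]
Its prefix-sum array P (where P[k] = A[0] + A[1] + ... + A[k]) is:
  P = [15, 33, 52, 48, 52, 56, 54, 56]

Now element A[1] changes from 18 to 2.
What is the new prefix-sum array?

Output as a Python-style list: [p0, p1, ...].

Answer: [15, 17, 36, 32, 36, 40, 38, 40]

Derivation:
Change: A[1] 18 -> 2, delta = -16
P[k] for k < 1: unchanged (A[1] not included)
P[k] for k >= 1: shift by delta = -16
  P[0] = 15 + 0 = 15
  P[1] = 33 + -16 = 17
  P[2] = 52 + -16 = 36
  P[3] = 48 + -16 = 32
  P[4] = 52 + -16 = 36
  P[5] = 56 + -16 = 40
  P[6] = 54 + -16 = 38
  P[7] = 56 + -16 = 40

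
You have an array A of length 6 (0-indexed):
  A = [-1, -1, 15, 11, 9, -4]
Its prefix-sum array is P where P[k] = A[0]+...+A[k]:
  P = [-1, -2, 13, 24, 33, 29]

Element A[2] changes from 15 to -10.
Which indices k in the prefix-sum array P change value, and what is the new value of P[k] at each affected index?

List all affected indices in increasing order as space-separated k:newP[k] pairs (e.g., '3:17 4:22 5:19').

P[k] = A[0] + ... + A[k]
P[k] includes A[2] iff k >= 2
Affected indices: 2, 3, ..., 5; delta = -25
  P[2]: 13 + -25 = -12
  P[3]: 24 + -25 = -1
  P[4]: 33 + -25 = 8
  P[5]: 29 + -25 = 4

Answer: 2:-12 3:-1 4:8 5:4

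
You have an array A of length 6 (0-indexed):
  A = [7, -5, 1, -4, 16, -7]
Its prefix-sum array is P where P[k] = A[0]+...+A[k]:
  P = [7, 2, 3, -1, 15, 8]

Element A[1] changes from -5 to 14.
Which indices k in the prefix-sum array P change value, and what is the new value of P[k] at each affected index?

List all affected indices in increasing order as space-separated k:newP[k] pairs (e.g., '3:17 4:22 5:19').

P[k] = A[0] + ... + A[k]
P[k] includes A[1] iff k >= 1
Affected indices: 1, 2, ..., 5; delta = 19
  P[1]: 2 + 19 = 21
  P[2]: 3 + 19 = 22
  P[3]: -1 + 19 = 18
  P[4]: 15 + 19 = 34
  P[5]: 8 + 19 = 27

Answer: 1:21 2:22 3:18 4:34 5:27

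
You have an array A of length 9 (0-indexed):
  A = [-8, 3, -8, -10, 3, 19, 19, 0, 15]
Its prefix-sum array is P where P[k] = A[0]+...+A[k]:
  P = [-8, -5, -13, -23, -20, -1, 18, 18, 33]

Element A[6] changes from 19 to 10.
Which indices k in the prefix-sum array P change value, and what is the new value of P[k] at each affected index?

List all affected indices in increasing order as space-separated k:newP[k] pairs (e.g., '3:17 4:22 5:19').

P[k] = A[0] + ... + A[k]
P[k] includes A[6] iff k >= 6
Affected indices: 6, 7, ..., 8; delta = -9
  P[6]: 18 + -9 = 9
  P[7]: 18 + -9 = 9
  P[8]: 33 + -9 = 24

Answer: 6:9 7:9 8:24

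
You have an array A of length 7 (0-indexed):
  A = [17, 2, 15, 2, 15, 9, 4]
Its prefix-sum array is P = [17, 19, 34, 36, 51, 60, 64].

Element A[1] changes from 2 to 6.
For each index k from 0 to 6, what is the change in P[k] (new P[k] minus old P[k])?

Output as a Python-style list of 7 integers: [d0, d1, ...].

Answer: [0, 4, 4, 4, 4, 4, 4]

Derivation:
Element change: A[1] 2 -> 6, delta = 4
For k < 1: P[k] unchanged, delta_P[k] = 0
For k >= 1: P[k] shifts by exactly 4
Delta array: [0, 4, 4, 4, 4, 4, 4]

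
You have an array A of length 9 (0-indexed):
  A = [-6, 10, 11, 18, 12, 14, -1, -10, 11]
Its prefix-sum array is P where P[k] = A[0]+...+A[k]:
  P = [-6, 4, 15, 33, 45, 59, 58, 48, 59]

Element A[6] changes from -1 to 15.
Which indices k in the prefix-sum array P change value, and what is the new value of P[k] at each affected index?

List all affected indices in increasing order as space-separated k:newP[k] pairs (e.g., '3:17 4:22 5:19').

Answer: 6:74 7:64 8:75

Derivation:
P[k] = A[0] + ... + A[k]
P[k] includes A[6] iff k >= 6
Affected indices: 6, 7, ..., 8; delta = 16
  P[6]: 58 + 16 = 74
  P[7]: 48 + 16 = 64
  P[8]: 59 + 16 = 75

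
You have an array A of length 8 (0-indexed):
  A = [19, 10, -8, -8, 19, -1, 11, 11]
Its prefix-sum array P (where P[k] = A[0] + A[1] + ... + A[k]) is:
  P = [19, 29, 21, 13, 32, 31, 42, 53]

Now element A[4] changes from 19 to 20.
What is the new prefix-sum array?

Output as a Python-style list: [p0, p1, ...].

Answer: [19, 29, 21, 13, 33, 32, 43, 54]

Derivation:
Change: A[4] 19 -> 20, delta = 1
P[k] for k < 4: unchanged (A[4] not included)
P[k] for k >= 4: shift by delta = 1
  P[0] = 19 + 0 = 19
  P[1] = 29 + 0 = 29
  P[2] = 21 + 0 = 21
  P[3] = 13 + 0 = 13
  P[4] = 32 + 1 = 33
  P[5] = 31 + 1 = 32
  P[6] = 42 + 1 = 43
  P[7] = 53 + 1 = 54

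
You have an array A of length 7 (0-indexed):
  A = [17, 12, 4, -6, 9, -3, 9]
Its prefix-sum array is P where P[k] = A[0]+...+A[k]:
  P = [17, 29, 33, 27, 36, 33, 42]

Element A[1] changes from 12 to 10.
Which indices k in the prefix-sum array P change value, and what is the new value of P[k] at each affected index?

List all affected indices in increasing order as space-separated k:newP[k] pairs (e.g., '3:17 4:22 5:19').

P[k] = A[0] + ... + A[k]
P[k] includes A[1] iff k >= 1
Affected indices: 1, 2, ..., 6; delta = -2
  P[1]: 29 + -2 = 27
  P[2]: 33 + -2 = 31
  P[3]: 27 + -2 = 25
  P[4]: 36 + -2 = 34
  P[5]: 33 + -2 = 31
  P[6]: 42 + -2 = 40

Answer: 1:27 2:31 3:25 4:34 5:31 6:40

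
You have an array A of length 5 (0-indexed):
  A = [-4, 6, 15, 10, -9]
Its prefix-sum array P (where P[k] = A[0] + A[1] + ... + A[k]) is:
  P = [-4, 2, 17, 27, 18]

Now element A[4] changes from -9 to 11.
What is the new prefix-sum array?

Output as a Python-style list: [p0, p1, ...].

Change: A[4] -9 -> 11, delta = 20
P[k] for k < 4: unchanged (A[4] not included)
P[k] for k >= 4: shift by delta = 20
  P[0] = -4 + 0 = -4
  P[1] = 2 + 0 = 2
  P[2] = 17 + 0 = 17
  P[3] = 27 + 0 = 27
  P[4] = 18 + 20 = 38

Answer: [-4, 2, 17, 27, 38]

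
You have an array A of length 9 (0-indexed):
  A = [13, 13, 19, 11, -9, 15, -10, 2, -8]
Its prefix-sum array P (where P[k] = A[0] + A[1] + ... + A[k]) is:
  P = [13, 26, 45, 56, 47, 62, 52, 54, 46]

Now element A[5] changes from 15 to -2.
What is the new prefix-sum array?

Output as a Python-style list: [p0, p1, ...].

Change: A[5] 15 -> -2, delta = -17
P[k] for k < 5: unchanged (A[5] not included)
P[k] for k >= 5: shift by delta = -17
  P[0] = 13 + 0 = 13
  P[1] = 26 + 0 = 26
  P[2] = 45 + 0 = 45
  P[3] = 56 + 0 = 56
  P[4] = 47 + 0 = 47
  P[5] = 62 + -17 = 45
  P[6] = 52 + -17 = 35
  P[7] = 54 + -17 = 37
  P[8] = 46 + -17 = 29

Answer: [13, 26, 45, 56, 47, 45, 35, 37, 29]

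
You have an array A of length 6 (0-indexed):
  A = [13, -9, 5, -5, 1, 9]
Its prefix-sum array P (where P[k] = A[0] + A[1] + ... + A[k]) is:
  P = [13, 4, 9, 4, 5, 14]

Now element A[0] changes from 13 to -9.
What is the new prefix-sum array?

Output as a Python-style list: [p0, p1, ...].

Change: A[0] 13 -> -9, delta = -22
P[k] for k < 0: unchanged (A[0] not included)
P[k] for k >= 0: shift by delta = -22
  P[0] = 13 + -22 = -9
  P[1] = 4 + -22 = -18
  P[2] = 9 + -22 = -13
  P[3] = 4 + -22 = -18
  P[4] = 5 + -22 = -17
  P[5] = 14 + -22 = -8

Answer: [-9, -18, -13, -18, -17, -8]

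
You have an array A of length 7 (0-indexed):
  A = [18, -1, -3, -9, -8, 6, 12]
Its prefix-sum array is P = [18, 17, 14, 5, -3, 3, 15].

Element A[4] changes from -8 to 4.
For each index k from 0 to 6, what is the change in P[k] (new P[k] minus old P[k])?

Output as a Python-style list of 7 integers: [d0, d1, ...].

Answer: [0, 0, 0, 0, 12, 12, 12]

Derivation:
Element change: A[4] -8 -> 4, delta = 12
For k < 4: P[k] unchanged, delta_P[k] = 0
For k >= 4: P[k] shifts by exactly 12
Delta array: [0, 0, 0, 0, 12, 12, 12]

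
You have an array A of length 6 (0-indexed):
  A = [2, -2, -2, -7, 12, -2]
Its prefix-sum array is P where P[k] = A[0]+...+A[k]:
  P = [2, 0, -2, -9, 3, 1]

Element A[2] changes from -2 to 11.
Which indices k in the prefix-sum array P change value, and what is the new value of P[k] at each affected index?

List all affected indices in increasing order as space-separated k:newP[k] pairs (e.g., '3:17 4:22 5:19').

Answer: 2:11 3:4 4:16 5:14

Derivation:
P[k] = A[0] + ... + A[k]
P[k] includes A[2] iff k >= 2
Affected indices: 2, 3, ..., 5; delta = 13
  P[2]: -2 + 13 = 11
  P[3]: -9 + 13 = 4
  P[4]: 3 + 13 = 16
  P[5]: 1 + 13 = 14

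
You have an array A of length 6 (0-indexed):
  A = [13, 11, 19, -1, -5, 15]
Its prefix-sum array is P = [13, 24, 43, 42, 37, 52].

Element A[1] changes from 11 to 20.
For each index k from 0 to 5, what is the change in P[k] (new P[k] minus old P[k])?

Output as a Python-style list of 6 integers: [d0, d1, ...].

Answer: [0, 9, 9, 9, 9, 9]

Derivation:
Element change: A[1] 11 -> 20, delta = 9
For k < 1: P[k] unchanged, delta_P[k] = 0
For k >= 1: P[k] shifts by exactly 9
Delta array: [0, 9, 9, 9, 9, 9]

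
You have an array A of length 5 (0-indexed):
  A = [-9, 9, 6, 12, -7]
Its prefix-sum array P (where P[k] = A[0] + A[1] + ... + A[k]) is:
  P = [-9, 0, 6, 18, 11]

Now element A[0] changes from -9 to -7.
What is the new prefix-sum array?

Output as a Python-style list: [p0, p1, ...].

Change: A[0] -9 -> -7, delta = 2
P[k] for k < 0: unchanged (A[0] not included)
P[k] for k >= 0: shift by delta = 2
  P[0] = -9 + 2 = -7
  P[1] = 0 + 2 = 2
  P[2] = 6 + 2 = 8
  P[3] = 18 + 2 = 20
  P[4] = 11 + 2 = 13

Answer: [-7, 2, 8, 20, 13]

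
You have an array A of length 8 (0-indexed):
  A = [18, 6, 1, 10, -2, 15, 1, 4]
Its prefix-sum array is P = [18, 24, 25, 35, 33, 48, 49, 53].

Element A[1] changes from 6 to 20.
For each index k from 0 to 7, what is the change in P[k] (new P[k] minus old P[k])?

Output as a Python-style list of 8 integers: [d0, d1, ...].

Element change: A[1] 6 -> 20, delta = 14
For k < 1: P[k] unchanged, delta_P[k] = 0
For k >= 1: P[k] shifts by exactly 14
Delta array: [0, 14, 14, 14, 14, 14, 14, 14]

Answer: [0, 14, 14, 14, 14, 14, 14, 14]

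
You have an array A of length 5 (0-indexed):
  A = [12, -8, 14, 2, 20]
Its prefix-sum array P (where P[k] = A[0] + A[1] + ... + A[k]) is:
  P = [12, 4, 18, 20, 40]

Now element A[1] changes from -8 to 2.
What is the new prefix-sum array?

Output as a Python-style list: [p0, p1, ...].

Change: A[1] -8 -> 2, delta = 10
P[k] for k < 1: unchanged (A[1] not included)
P[k] for k >= 1: shift by delta = 10
  P[0] = 12 + 0 = 12
  P[1] = 4 + 10 = 14
  P[2] = 18 + 10 = 28
  P[3] = 20 + 10 = 30
  P[4] = 40 + 10 = 50

Answer: [12, 14, 28, 30, 50]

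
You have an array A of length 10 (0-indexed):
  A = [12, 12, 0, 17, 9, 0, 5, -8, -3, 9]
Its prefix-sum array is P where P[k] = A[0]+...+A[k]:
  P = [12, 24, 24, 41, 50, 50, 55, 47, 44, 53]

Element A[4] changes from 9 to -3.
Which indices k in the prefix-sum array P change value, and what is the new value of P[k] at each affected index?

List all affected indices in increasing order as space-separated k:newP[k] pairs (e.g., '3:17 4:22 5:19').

P[k] = A[0] + ... + A[k]
P[k] includes A[4] iff k >= 4
Affected indices: 4, 5, ..., 9; delta = -12
  P[4]: 50 + -12 = 38
  P[5]: 50 + -12 = 38
  P[6]: 55 + -12 = 43
  P[7]: 47 + -12 = 35
  P[8]: 44 + -12 = 32
  P[9]: 53 + -12 = 41

Answer: 4:38 5:38 6:43 7:35 8:32 9:41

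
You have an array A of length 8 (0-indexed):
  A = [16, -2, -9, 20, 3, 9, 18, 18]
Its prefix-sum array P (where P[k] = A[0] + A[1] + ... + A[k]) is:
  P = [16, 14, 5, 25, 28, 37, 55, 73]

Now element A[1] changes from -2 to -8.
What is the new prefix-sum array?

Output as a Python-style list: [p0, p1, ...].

Change: A[1] -2 -> -8, delta = -6
P[k] for k < 1: unchanged (A[1] not included)
P[k] for k >= 1: shift by delta = -6
  P[0] = 16 + 0 = 16
  P[1] = 14 + -6 = 8
  P[2] = 5 + -6 = -1
  P[3] = 25 + -6 = 19
  P[4] = 28 + -6 = 22
  P[5] = 37 + -6 = 31
  P[6] = 55 + -6 = 49
  P[7] = 73 + -6 = 67

Answer: [16, 8, -1, 19, 22, 31, 49, 67]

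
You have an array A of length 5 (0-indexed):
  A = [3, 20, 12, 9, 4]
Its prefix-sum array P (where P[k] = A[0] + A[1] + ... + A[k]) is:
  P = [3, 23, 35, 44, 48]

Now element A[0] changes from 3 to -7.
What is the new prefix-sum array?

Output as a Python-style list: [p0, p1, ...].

Change: A[0] 3 -> -7, delta = -10
P[k] for k < 0: unchanged (A[0] not included)
P[k] for k >= 0: shift by delta = -10
  P[0] = 3 + -10 = -7
  P[1] = 23 + -10 = 13
  P[2] = 35 + -10 = 25
  P[3] = 44 + -10 = 34
  P[4] = 48 + -10 = 38

Answer: [-7, 13, 25, 34, 38]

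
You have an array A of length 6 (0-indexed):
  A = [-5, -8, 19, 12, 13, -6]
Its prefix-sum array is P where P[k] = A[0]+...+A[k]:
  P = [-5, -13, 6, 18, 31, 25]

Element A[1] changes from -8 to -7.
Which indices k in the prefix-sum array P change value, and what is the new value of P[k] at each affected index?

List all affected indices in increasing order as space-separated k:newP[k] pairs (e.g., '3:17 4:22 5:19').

Answer: 1:-12 2:7 3:19 4:32 5:26

Derivation:
P[k] = A[0] + ... + A[k]
P[k] includes A[1] iff k >= 1
Affected indices: 1, 2, ..., 5; delta = 1
  P[1]: -13 + 1 = -12
  P[2]: 6 + 1 = 7
  P[3]: 18 + 1 = 19
  P[4]: 31 + 1 = 32
  P[5]: 25 + 1 = 26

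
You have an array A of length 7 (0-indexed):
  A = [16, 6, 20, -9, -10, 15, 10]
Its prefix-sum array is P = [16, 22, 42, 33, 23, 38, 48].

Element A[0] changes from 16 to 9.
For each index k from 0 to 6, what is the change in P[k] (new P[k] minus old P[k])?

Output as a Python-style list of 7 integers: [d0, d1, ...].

Answer: [-7, -7, -7, -7, -7, -7, -7]

Derivation:
Element change: A[0] 16 -> 9, delta = -7
For k < 0: P[k] unchanged, delta_P[k] = 0
For k >= 0: P[k] shifts by exactly -7
Delta array: [-7, -7, -7, -7, -7, -7, -7]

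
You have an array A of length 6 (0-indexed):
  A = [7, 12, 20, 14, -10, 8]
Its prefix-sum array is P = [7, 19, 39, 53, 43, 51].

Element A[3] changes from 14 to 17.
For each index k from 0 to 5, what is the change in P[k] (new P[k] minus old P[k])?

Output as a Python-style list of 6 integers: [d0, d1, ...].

Element change: A[3] 14 -> 17, delta = 3
For k < 3: P[k] unchanged, delta_P[k] = 0
For k >= 3: P[k] shifts by exactly 3
Delta array: [0, 0, 0, 3, 3, 3]

Answer: [0, 0, 0, 3, 3, 3]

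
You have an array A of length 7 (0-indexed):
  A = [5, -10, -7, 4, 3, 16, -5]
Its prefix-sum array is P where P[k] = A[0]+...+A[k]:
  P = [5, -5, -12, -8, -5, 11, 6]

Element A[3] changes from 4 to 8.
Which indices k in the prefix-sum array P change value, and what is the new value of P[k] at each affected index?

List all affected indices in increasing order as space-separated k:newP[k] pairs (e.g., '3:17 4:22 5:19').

P[k] = A[0] + ... + A[k]
P[k] includes A[3] iff k >= 3
Affected indices: 3, 4, ..., 6; delta = 4
  P[3]: -8 + 4 = -4
  P[4]: -5 + 4 = -1
  P[5]: 11 + 4 = 15
  P[6]: 6 + 4 = 10

Answer: 3:-4 4:-1 5:15 6:10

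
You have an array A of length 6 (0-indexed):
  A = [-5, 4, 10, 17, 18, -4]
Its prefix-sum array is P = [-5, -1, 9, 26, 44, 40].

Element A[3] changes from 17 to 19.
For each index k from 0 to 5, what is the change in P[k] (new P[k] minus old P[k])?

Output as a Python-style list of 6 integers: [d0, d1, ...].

Element change: A[3] 17 -> 19, delta = 2
For k < 3: P[k] unchanged, delta_P[k] = 0
For k >= 3: P[k] shifts by exactly 2
Delta array: [0, 0, 0, 2, 2, 2]

Answer: [0, 0, 0, 2, 2, 2]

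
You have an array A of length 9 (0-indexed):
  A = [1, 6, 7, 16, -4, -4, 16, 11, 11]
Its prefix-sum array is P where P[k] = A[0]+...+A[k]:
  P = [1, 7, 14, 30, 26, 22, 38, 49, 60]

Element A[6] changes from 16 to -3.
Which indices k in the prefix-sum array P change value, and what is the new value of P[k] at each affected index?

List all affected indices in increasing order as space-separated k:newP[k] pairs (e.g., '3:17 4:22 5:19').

P[k] = A[0] + ... + A[k]
P[k] includes A[6] iff k >= 6
Affected indices: 6, 7, ..., 8; delta = -19
  P[6]: 38 + -19 = 19
  P[7]: 49 + -19 = 30
  P[8]: 60 + -19 = 41

Answer: 6:19 7:30 8:41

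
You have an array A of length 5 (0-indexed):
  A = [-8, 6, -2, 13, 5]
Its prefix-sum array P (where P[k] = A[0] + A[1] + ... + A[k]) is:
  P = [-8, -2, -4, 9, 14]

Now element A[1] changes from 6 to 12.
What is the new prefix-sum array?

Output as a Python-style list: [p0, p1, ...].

Change: A[1] 6 -> 12, delta = 6
P[k] for k < 1: unchanged (A[1] not included)
P[k] for k >= 1: shift by delta = 6
  P[0] = -8 + 0 = -8
  P[1] = -2 + 6 = 4
  P[2] = -4 + 6 = 2
  P[3] = 9 + 6 = 15
  P[4] = 14 + 6 = 20

Answer: [-8, 4, 2, 15, 20]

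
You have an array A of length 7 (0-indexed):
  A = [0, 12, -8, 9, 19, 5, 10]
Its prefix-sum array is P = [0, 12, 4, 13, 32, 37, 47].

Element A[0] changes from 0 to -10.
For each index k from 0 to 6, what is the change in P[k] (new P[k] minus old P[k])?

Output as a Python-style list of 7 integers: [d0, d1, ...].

Element change: A[0] 0 -> -10, delta = -10
For k < 0: P[k] unchanged, delta_P[k] = 0
For k >= 0: P[k] shifts by exactly -10
Delta array: [-10, -10, -10, -10, -10, -10, -10]

Answer: [-10, -10, -10, -10, -10, -10, -10]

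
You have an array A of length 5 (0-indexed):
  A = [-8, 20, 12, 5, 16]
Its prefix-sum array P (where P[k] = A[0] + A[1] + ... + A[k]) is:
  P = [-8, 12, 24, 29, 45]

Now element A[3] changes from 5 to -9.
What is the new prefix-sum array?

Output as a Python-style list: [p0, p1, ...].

Answer: [-8, 12, 24, 15, 31]

Derivation:
Change: A[3] 5 -> -9, delta = -14
P[k] for k < 3: unchanged (A[3] not included)
P[k] for k >= 3: shift by delta = -14
  P[0] = -8 + 0 = -8
  P[1] = 12 + 0 = 12
  P[2] = 24 + 0 = 24
  P[3] = 29 + -14 = 15
  P[4] = 45 + -14 = 31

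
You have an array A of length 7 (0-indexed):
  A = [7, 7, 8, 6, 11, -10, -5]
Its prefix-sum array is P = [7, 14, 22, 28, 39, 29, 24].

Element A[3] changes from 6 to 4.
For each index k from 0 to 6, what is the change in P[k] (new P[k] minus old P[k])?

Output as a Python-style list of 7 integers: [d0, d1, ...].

Answer: [0, 0, 0, -2, -2, -2, -2]

Derivation:
Element change: A[3] 6 -> 4, delta = -2
For k < 3: P[k] unchanged, delta_P[k] = 0
For k >= 3: P[k] shifts by exactly -2
Delta array: [0, 0, 0, -2, -2, -2, -2]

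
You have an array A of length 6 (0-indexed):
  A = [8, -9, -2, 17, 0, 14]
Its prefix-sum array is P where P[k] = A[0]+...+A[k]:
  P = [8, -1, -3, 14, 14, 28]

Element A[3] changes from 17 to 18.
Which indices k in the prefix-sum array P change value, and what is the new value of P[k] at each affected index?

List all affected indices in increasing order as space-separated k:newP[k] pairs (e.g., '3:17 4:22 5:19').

Answer: 3:15 4:15 5:29

Derivation:
P[k] = A[0] + ... + A[k]
P[k] includes A[3] iff k >= 3
Affected indices: 3, 4, ..., 5; delta = 1
  P[3]: 14 + 1 = 15
  P[4]: 14 + 1 = 15
  P[5]: 28 + 1 = 29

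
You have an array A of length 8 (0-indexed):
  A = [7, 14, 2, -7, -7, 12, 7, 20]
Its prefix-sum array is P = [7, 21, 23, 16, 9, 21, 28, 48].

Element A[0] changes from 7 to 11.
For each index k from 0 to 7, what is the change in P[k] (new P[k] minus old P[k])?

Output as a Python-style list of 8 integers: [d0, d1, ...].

Answer: [4, 4, 4, 4, 4, 4, 4, 4]

Derivation:
Element change: A[0] 7 -> 11, delta = 4
For k < 0: P[k] unchanged, delta_P[k] = 0
For k >= 0: P[k] shifts by exactly 4
Delta array: [4, 4, 4, 4, 4, 4, 4, 4]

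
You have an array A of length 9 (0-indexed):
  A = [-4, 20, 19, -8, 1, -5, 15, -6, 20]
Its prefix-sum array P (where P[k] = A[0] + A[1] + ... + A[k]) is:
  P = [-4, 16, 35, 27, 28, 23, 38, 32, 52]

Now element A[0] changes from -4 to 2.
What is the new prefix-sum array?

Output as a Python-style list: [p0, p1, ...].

Answer: [2, 22, 41, 33, 34, 29, 44, 38, 58]

Derivation:
Change: A[0] -4 -> 2, delta = 6
P[k] for k < 0: unchanged (A[0] not included)
P[k] for k >= 0: shift by delta = 6
  P[0] = -4 + 6 = 2
  P[1] = 16 + 6 = 22
  P[2] = 35 + 6 = 41
  P[3] = 27 + 6 = 33
  P[4] = 28 + 6 = 34
  P[5] = 23 + 6 = 29
  P[6] = 38 + 6 = 44
  P[7] = 32 + 6 = 38
  P[8] = 52 + 6 = 58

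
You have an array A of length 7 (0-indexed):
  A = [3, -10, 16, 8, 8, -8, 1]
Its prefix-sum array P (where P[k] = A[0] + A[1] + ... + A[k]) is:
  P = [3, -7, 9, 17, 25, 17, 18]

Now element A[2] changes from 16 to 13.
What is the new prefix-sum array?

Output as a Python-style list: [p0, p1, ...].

Change: A[2] 16 -> 13, delta = -3
P[k] for k < 2: unchanged (A[2] not included)
P[k] for k >= 2: shift by delta = -3
  P[0] = 3 + 0 = 3
  P[1] = -7 + 0 = -7
  P[2] = 9 + -3 = 6
  P[3] = 17 + -3 = 14
  P[4] = 25 + -3 = 22
  P[5] = 17 + -3 = 14
  P[6] = 18 + -3 = 15

Answer: [3, -7, 6, 14, 22, 14, 15]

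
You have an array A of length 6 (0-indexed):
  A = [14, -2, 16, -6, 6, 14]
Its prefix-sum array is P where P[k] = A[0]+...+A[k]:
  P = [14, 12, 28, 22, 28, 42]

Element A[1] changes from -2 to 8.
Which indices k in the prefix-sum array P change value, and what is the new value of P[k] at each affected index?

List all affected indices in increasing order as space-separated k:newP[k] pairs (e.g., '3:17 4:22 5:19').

Answer: 1:22 2:38 3:32 4:38 5:52

Derivation:
P[k] = A[0] + ... + A[k]
P[k] includes A[1] iff k >= 1
Affected indices: 1, 2, ..., 5; delta = 10
  P[1]: 12 + 10 = 22
  P[2]: 28 + 10 = 38
  P[3]: 22 + 10 = 32
  P[4]: 28 + 10 = 38
  P[5]: 42 + 10 = 52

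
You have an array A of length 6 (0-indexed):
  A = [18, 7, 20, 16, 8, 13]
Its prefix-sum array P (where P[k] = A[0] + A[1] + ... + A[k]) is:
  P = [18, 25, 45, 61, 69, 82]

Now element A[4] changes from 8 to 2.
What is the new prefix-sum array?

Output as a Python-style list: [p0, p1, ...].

Change: A[4] 8 -> 2, delta = -6
P[k] for k < 4: unchanged (A[4] not included)
P[k] for k >= 4: shift by delta = -6
  P[0] = 18 + 0 = 18
  P[1] = 25 + 0 = 25
  P[2] = 45 + 0 = 45
  P[3] = 61 + 0 = 61
  P[4] = 69 + -6 = 63
  P[5] = 82 + -6 = 76

Answer: [18, 25, 45, 61, 63, 76]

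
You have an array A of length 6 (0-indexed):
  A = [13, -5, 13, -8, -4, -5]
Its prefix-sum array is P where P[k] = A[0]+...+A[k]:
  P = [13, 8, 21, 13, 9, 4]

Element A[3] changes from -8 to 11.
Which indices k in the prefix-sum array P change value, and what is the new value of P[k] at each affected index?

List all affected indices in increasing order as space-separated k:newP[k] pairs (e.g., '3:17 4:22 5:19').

Answer: 3:32 4:28 5:23

Derivation:
P[k] = A[0] + ... + A[k]
P[k] includes A[3] iff k >= 3
Affected indices: 3, 4, ..., 5; delta = 19
  P[3]: 13 + 19 = 32
  P[4]: 9 + 19 = 28
  P[5]: 4 + 19 = 23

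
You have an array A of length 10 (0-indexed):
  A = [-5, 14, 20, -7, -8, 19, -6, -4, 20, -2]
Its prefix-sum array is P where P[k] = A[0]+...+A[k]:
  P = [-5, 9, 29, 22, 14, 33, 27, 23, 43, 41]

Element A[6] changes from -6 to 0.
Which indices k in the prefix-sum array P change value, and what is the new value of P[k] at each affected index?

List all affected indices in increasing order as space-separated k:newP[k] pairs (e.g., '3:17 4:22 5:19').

P[k] = A[0] + ... + A[k]
P[k] includes A[6] iff k >= 6
Affected indices: 6, 7, ..., 9; delta = 6
  P[6]: 27 + 6 = 33
  P[7]: 23 + 6 = 29
  P[8]: 43 + 6 = 49
  P[9]: 41 + 6 = 47

Answer: 6:33 7:29 8:49 9:47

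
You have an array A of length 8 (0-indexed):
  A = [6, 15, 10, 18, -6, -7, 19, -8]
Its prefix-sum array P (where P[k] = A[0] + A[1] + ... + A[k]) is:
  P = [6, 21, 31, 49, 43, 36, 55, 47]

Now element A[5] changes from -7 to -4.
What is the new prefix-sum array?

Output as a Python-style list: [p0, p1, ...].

Change: A[5] -7 -> -4, delta = 3
P[k] for k < 5: unchanged (A[5] not included)
P[k] for k >= 5: shift by delta = 3
  P[0] = 6 + 0 = 6
  P[1] = 21 + 0 = 21
  P[2] = 31 + 0 = 31
  P[3] = 49 + 0 = 49
  P[4] = 43 + 0 = 43
  P[5] = 36 + 3 = 39
  P[6] = 55 + 3 = 58
  P[7] = 47 + 3 = 50

Answer: [6, 21, 31, 49, 43, 39, 58, 50]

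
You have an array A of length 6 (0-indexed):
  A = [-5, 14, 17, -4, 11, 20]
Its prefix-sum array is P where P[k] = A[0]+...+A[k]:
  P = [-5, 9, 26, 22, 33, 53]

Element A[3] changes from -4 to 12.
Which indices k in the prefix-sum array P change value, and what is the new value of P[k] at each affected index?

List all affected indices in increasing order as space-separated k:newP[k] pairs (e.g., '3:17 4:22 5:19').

Answer: 3:38 4:49 5:69

Derivation:
P[k] = A[0] + ... + A[k]
P[k] includes A[3] iff k >= 3
Affected indices: 3, 4, ..., 5; delta = 16
  P[3]: 22 + 16 = 38
  P[4]: 33 + 16 = 49
  P[5]: 53 + 16 = 69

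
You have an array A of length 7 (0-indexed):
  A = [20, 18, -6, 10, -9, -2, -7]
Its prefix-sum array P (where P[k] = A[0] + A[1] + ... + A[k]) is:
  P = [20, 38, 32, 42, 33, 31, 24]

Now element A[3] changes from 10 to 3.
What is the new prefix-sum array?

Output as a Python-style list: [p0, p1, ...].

Answer: [20, 38, 32, 35, 26, 24, 17]

Derivation:
Change: A[3] 10 -> 3, delta = -7
P[k] for k < 3: unchanged (A[3] not included)
P[k] for k >= 3: shift by delta = -7
  P[0] = 20 + 0 = 20
  P[1] = 38 + 0 = 38
  P[2] = 32 + 0 = 32
  P[3] = 42 + -7 = 35
  P[4] = 33 + -7 = 26
  P[5] = 31 + -7 = 24
  P[6] = 24 + -7 = 17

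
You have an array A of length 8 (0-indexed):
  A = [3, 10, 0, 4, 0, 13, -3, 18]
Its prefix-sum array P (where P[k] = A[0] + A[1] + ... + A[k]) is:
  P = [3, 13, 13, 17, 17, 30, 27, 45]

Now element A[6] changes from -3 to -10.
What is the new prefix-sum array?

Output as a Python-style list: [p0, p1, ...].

Answer: [3, 13, 13, 17, 17, 30, 20, 38]

Derivation:
Change: A[6] -3 -> -10, delta = -7
P[k] for k < 6: unchanged (A[6] not included)
P[k] for k >= 6: shift by delta = -7
  P[0] = 3 + 0 = 3
  P[1] = 13 + 0 = 13
  P[2] = 13 + 0 = 13
  P[3] = 17 + 0 = 17
  P[4] = 17 + 0 = 17
  P[5] = 30 + 0 = 30
  P[6] = 27 + -7 = 20
  P[7] = 45 + -7 = 38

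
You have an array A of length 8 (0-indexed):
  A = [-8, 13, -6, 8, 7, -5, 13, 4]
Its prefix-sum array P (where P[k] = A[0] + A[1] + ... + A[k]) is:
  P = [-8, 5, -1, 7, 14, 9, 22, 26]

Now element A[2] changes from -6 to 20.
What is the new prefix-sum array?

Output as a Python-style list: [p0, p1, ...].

Answer: [-8, 5, 25, 33, 40, 35, 48, 52]

Derivation:
Change: A[2] -6 -> 20, delta = 26
P[k] for k < 2: unchanged (A[2] not included)
P[k] for k >= 2: shift by delta = 26
  P[0] = -8 + 0 = -8
  P[1] = 5 + 0 = 5
  P[2] = -1 + 26 = 25
  P[3] = 7 + 26 = 33
  P[4] = 14 + 26 = 40
  P[5] = 9 + 26 = 35
  P[6] = 22 + 26 = 48
  P[7] = 26 + 26 = 52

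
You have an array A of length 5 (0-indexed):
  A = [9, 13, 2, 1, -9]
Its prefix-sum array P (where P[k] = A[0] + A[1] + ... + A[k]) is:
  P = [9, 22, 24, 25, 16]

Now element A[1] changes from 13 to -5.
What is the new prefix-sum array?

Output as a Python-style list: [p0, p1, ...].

Answer: [9, 4, 6, 7, -2]

Derivation:
Change: A[1] 13 -> -5, delta = -18
P[k] for k < 1: unchanged (A[1] not included)
P[k] for k >= 1: shift by delta = -18
  P[0] = 9 + 0 = 9
  P[1] = 22 + -18 = 4
  P[2] = 24 + -18 = 6
  P[3] = 25 + -18 = 7
  P[4] = 16 + -18 = -2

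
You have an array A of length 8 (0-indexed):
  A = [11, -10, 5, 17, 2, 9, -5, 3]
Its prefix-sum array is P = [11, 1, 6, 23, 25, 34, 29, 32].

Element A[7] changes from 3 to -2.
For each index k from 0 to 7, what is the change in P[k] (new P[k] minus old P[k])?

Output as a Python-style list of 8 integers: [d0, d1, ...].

Answer: [0, 0, 0, 0, 0, 0, 0, -5]

Derivation:
Element change: A[7] 3 -> -2, delta = -5
For k < 7: P[k] unchanged, delta_P[k] = 0
For k >= 7: P[k] shifts by exactly -5
Delta array: [0, 0, 0, 0, 0, 0, 0, -5]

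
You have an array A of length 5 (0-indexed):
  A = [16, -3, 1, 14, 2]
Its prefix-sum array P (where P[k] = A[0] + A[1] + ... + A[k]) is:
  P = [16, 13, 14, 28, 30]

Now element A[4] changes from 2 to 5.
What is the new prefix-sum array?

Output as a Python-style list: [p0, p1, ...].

Answer: [16, 13, 14, 28, 33]

Derivation:
Change: A[4] 2 -> 5, delta = 3
P[k] for k < 4: unchanged (A[4] not included)
P[k] for k >= 4: shift by delta = 3
  P[0] = 16 + 0 = 16
  P[1] = 13 + 0 = 13
  P[2] = 14 + 0 = 14
  P[3] = 28 + 0 = 28
  P[4] = 30 + 3 = 33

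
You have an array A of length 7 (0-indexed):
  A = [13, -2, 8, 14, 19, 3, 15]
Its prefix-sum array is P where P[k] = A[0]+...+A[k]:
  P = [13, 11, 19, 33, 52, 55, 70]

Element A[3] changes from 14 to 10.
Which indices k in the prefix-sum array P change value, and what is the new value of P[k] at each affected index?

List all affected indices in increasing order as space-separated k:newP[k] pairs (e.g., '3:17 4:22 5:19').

P[k] = A[0] + ... + A[k]
P[k] includes A[3] iff k >= 3
Affected indices: 3, 4, ..., 6; delta = -4
  P[3]: 33 + -4 = 29
  P[4]: 52 + -4 = 48
  P[5]: 55 + -4 = 51
  P[6]: 70 + -4 = 66

Answer: 3:29 4:48 5:51 6:66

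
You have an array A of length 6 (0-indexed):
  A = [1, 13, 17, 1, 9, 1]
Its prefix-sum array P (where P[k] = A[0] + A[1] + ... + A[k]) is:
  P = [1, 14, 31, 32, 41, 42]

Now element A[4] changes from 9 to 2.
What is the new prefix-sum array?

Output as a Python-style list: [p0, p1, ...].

Change: A[4] 9 -> 2, delta = -7
P[k] for k < 4: unchanged (A[4] not included)
P[k] for k >= 4: shift by delta = -7
  P[0] = 1 + 0 = 1
  P[1] = 14 + 0 = 14
  P[2] = 31 + 0 = 31
  P[3] = 32 + 0 = 32
  P[4] = 41 + -7 = 34
  P[5] = 42 + -7 = 35

Answer: [1, 14, 31, 32, 34, 35]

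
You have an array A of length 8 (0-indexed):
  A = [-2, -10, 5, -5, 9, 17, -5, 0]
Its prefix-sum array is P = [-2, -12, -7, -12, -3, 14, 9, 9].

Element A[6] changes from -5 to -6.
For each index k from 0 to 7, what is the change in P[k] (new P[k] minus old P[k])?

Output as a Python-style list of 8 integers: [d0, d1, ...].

Answer: [0, 0, 0, 0, 0, 0, -1, -1]

Derivation:
Element change: A[6] -5 -> -6, delta = -1
For k < 6: P[k] unchanged, delta_P[k] = 0
For k >= 6: P[k] shifts by exactly -1
Delta array: [0, 0, 0, 0, 0, 0, -1, -1]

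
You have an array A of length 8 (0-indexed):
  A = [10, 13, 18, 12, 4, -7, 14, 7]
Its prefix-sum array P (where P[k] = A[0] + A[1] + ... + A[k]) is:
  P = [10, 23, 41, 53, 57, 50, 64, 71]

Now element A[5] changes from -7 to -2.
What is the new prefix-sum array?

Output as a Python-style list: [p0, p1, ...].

Change: A[5] -7 -> -2, delta = 5
P[k] for k < 5: unchanged (A[5] not included)
P[k] for k >= 5: shift by delta = 5
  P[0] = 10 + 0 = 10
  P[1] = 23 + 0 = 23
  P[2] = 41 + 0 = 41
  P[3] = 53 + 0 = 53
  P[4] = 57 + 0 = 57
  P[5] = 50 + 5 = 55
  P[6] = 64 + 5 = 69
  P[7] = 71 + 5 = 76

Answer: [10, 23, 41, 53, 57, 55, 69, 76]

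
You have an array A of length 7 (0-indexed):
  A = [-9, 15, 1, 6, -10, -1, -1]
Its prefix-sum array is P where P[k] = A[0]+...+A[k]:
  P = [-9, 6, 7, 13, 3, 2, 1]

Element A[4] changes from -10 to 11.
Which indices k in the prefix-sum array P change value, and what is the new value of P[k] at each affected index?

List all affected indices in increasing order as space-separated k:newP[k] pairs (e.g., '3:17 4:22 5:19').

P[k] = A[0] + ... + A[k]
P[k] includes A[4] iff k >= 4
Affected indices: 4, 5, ..., 6; delta = 21
  P[4]: 3 + 21 = 24
  P[5]: 2 + 21 = 23
  P[6]: 1 + 21 = 22

Answer: 4:24 5:23 6:22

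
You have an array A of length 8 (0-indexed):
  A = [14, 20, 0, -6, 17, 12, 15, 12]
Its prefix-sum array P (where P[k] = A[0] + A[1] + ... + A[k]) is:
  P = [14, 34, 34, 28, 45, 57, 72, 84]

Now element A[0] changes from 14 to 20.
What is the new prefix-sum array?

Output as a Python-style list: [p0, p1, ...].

Answer: [20, 40, 40, 34, 51, 63, 78, 90]

Derivation:
Change: A[0] 14 -> 20, delta = 6
P[k] for k < 0: unchanged (A[0] not included)
P[k] for k >= 0: shift by delta = 6
  P[0] = 14 + 6 = 20
  P[1] = 34 + 6 = 40
  P[2] = 34 + 6 = 40
  P[3] = 28 + 6 = 34
  P[4] = 45 + 6 = 51
  P[5] = 57 + 6 = 63
  P[6] = 72 + 6 = 78
  P[7] = 84 + 6 = 90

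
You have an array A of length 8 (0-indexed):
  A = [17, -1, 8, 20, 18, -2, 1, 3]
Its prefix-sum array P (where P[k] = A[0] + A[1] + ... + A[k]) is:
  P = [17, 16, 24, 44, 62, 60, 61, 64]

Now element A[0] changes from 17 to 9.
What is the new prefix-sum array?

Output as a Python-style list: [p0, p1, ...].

Change: A[0] 17 -> 9, delta = -8
P[k] for k < 0: unchanged (A[0] not included)
P[k] for k >= 0: shift by delta = -8
  P[0] = 17 + -8 = 9
  P[1] = 16 + -8 = 8
  P[2] = 24 + -8 = 16
  P[3] = 44 + -8 = 36
  P[4] = 62 + -8 = 54
  P[5] = 60 + -8 = 52
  P[6] = 61 + -8 = 53
  P[7] = 64 + -8 = 56

Answer: [9, 8, 16, 36, 54, 52, 53, 56]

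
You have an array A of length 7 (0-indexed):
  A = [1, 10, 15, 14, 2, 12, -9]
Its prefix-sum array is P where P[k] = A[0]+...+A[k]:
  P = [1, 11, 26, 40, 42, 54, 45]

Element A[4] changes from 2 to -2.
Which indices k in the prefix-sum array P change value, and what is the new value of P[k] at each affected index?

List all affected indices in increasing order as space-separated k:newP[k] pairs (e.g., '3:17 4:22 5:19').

P[k] = A[0] + ... + A[k]
P[k] includes A[4] iff k >= 4
Affected indices: 4, 5, ..., 6; delta = -4
  P[4]: 42 + -4 = 38
  P[5]: 54 + -4 = 50
  P[6]: 45 + -4 = 41

Answer: 4:38 5:50 6:41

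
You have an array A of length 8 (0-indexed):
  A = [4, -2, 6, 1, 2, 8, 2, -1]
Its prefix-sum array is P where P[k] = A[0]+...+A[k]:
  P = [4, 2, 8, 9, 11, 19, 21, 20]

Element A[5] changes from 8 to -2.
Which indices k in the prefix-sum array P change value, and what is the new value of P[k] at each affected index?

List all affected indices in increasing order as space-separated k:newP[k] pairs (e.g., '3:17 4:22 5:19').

P[k] = A[0] + ... + A[k]
P[k] includes A[5] iff k >= 5
Affected indices: 5, 6, ..., 7; delta = -10
  P[5]: 19 + -10 = 9
  P[6]: 21 + -10 = 11
  P[7]: 20 + -10 = 10

Answer: 5:9 6:11 7:10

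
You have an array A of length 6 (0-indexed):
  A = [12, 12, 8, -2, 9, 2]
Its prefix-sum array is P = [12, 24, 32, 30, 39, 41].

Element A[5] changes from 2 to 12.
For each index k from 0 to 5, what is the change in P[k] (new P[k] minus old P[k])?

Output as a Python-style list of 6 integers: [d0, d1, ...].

Answer: [0, 0, 0, 0, 0, 10]

Derivation:
Element change: A[5] 2 -> 12, delta = 10
For k < 5: P[k] unchanged, delta_P[k] = 0
For k >= 5: P[k] shifts by exactly 10
Delta array: [0, 0, 0, 0, 0, 10]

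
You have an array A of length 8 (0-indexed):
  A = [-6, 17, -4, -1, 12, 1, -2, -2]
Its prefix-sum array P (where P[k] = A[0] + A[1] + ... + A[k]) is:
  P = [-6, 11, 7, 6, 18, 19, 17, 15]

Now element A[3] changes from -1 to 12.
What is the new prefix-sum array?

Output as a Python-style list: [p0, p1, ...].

Change: A[3] -1 -> 12, delta = 13
P[k] for k < 3: unchanged (A[3] not included)
P[k] for k >= 3: shift by delta = 13
  P[0] = -6 + 0 = -6
  P[1] = 11 + 0 = 11
  P[2] = 7 + 0 = 7
  P[3] = 6 + 13 = 19
  P[4] = 18 + 13 = 31
  P[5] = 19 + 13 = 32
  P[6] = 17 + 13 = 30
  P[7] = 15 + 13 = 28

Answer: [-6, 11, 7, 19, 31, 32, 30, 28]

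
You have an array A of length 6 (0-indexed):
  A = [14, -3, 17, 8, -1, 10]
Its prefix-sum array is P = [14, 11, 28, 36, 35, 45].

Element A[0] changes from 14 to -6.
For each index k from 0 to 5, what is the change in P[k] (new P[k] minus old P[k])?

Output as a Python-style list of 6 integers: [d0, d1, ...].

Element change: A[0] 14 -> -6, delta = -20
For k < 0: P[k] unchanged, delta_P[k] = 0
For k >= 0: P[k] shifts by exactly -20
Delta array: [-20, -20, -20, -20, -20, -20]

Answer: [-20, -20, -20, -20, -20, -20]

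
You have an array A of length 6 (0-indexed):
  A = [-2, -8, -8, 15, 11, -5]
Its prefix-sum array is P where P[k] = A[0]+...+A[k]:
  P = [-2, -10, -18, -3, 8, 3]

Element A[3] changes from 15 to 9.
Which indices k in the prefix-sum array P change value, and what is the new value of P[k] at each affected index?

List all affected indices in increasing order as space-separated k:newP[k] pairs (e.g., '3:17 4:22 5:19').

Answer: 3:-9 4:2 5:-3

Derivation:
P[k] = A[0] + ... + A[k]
P[k] includes A[3] iff k >= 3
Affected indices: 3, 4, ..., 5; delta = -6
  P[3]: -3 + -6 = -9
  P[4]: 8 + -6 = 2
  P[5]: 3 + -6 = -3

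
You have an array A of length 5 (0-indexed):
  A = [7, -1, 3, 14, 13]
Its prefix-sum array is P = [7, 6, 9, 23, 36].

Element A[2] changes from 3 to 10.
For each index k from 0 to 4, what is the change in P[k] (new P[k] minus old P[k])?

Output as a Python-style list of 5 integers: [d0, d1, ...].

Element change: A[2] 3 -> 10, delta = 7
For k < 2: P[k] unchanged, delta_P[k] = 0
For k >= 2: P[k] shifts by exactly 7
Delta array: [0, 0, 7, 7, 7]

Answer: [0, 0, 7, 7, 7]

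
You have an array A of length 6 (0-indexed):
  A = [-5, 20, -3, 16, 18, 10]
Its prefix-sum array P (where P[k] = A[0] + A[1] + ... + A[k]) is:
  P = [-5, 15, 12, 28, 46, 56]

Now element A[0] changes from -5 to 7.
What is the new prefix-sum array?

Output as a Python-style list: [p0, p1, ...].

Answer: [7, 27, 24, 40, 58, 68]

Derivation:
Change: A[0] -5 -> 7, delta = 12
P[k] for k < 0: unchanged (A[0] not included)
P[k] for k >= 0: shift by delta = 12
  P[0] = -5 + 12 = 7
  P[1] = 15 + 12 = 27
  P[2] = 12 + 12 = 24
  P[3] = 28 + 12 = 40
  P[4] = 46 + 12 = 58
  P[5] = 56 + 12 = 68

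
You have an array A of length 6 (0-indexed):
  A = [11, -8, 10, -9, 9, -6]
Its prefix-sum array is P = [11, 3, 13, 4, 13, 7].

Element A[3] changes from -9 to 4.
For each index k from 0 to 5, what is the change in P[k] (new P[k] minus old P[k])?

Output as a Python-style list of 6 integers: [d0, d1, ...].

Element change: A[3] -9 -> 4, delta = 13
For k < 3: P[k] unchanged, delta_P[k] = 0
For k >= 3: P[k] shifts by exactly 13
Delta array: [0, 0, 0, 13, 13, 13]

Answer: [0, 0, 0, 13, 13, 13]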